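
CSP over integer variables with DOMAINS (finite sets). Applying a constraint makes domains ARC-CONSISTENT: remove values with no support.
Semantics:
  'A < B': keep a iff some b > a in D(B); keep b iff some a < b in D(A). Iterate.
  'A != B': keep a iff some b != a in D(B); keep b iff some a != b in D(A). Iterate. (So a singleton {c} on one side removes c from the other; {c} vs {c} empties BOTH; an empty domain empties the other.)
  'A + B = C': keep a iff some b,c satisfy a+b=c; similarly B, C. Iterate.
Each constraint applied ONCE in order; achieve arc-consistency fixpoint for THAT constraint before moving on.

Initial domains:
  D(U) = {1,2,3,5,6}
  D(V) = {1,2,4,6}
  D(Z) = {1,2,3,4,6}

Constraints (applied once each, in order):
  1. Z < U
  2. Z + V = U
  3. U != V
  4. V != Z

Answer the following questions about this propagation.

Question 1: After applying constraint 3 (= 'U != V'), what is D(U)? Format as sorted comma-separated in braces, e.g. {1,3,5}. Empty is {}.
Constraint 1 (Z < U) on D(Z)={1,2,3,4,6} D(U)={1,2,3,5,6}: Z {1,2,3,4,6}->{1,2,3,4}; U {1,2,3,5,6}->{2,3,5,6}
Constraint 2 (Z + V = U) on D(Z)={1,2,3,4} D(V)={1,2,4,6} D(U)={2,3,5,6}: V {1,2,4,6}->{1,2,4}
Constraint 3 (U != V) on D(U)={2,3,5,6} D(V)={1,2,4}: no change
So after constraint 3: D(U) = {2,3,5,6}

Answer: {2,3,5,6}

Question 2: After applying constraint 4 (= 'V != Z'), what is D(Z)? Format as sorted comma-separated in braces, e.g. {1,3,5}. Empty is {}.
Constraint 1 (Z < U) on D(Z)={1,2,3,4,6} D(U)={1,2,3,5,6}: Z {1,2,3,4,6}->{1,2,3,4}; U {1,2,3,5,6}->{2,3,5,6}
Constraint 2 (Z + V = U) on D(Z)={1,2,3,4} D(V)={1,2,4,6} D(U)={2,3,5,6}: V {1,2,4,6}->{1,2,4}
Constraint 3 (U != V) on D(U)={2,3,5,6} D(V)={1,2,4}: no change
Constraint 4 (V != Z) on D(V)={1,2,4} D(Z)={1,2,3,4}: no change
So after constraint 4: D(Z) = {1,2,3,4}

Answer: {1,2,3,4}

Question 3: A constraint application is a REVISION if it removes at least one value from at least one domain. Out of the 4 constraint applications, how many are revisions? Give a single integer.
Answer: 2

Derivation:
Constraint 1 (Z < U) on D(Z)={1,2,3,4,6} D(U)={1,2,3,5,6}: Z {1,2,3,4,6}->{1,2,3,4}; U {1,2,3,5,6}->{2,3,5,6} => REVISION
Constraint 2 (Z + V = U) on D(Z)={1,2,3,4} D(V)={1,2,4,6} D(U)={2,3,5,6}: V {1,2,4,6}->{1,2,4} => REVISION
Constraint 3 (U != V) on D(U)={2,3,5,6} D(V)={1,2,4}: no change => not a revision
Constraint 4 (V != Z) on D(V)={1,2,4} D(Z)={1,2,3,4}: no change => not a revision
Total revisions = 2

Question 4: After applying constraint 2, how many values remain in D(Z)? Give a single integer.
Constraint 1 (Z < U) on D(Z)={1,2,3,4,6} D(U)={1,2,3,5,6}: Z {1,2,3,4,6}->{1,2,3,4}; U {1,2,3,5,6}->{2,3,5,6}
Constraint 2 (Z + V = U) on D(Z)={1,2,3,4} D(V)={1,2,4,6} D(U)={2,3,5,6}: V {1,2,4,6}->{1,2,4}
So after constraint 2: D(Z)={1,2,3,4}, size = 4

Answer: 4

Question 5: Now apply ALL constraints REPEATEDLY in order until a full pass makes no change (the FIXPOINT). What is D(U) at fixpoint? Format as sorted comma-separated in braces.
pass 0 (initial): D(U)={1,2,3,5,6}
pass 1: U {1,2,3,5,6}->{2,3,5,6}; V {1,2,4,6}->{1,2,4}; Z {1,2,3,4,6}->{1,2,3,4}
pass 2: no change
Fixpoint after 2 passes: D(U) = {2,3,5,6}

Answer: {2,3,5,6}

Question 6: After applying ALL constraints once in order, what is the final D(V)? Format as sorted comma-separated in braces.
Constraint 1 (Z < U) on D(Z)={1,2,3,4,6} D(U)={1,2,3,5,6}: Z {1,2,3,4,6}->{1,2,3,4}; U {1,2,3,5,6}->{2,3,5,6}
Constraint 2 (Z + V = U) on D(Z)={1,2,3,4} D(V)={1,2,4,6} D(U)={2,3,5,6}: V {1,2,4,6}->{1,2,4}
Constraint 3 (U != V) on D(U)={2,3,5,6} D(V)={1,2,4}: no change
Constraint 4 (V != Z) on D(V)={1,2,4} D(Z)={1,2,3,4}: no change
So after all 4 constraints: D(V) = {1,2,4}

Answer: {1,2,4}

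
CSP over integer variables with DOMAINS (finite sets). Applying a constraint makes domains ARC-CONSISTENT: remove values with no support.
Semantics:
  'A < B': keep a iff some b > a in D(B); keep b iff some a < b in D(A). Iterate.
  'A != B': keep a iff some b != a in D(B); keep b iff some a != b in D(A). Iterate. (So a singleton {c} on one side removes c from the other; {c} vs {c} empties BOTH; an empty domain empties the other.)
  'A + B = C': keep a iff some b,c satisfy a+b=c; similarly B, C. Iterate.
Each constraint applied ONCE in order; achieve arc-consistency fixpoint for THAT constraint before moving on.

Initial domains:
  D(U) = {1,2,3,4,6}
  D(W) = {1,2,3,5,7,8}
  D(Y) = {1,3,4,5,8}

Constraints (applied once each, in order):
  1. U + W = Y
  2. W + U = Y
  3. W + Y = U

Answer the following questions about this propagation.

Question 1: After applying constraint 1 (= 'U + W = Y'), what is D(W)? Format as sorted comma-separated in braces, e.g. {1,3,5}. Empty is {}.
Constraint 1 (U + W = Y) on D(U)={1,2,3,4,6} D(W)={1,2,3,5,7,8} D(Y)={1,3,4,5,8}: W {1,2,3,5,7,8}->{1,2,3,5,7}; Y {1,3,4,5,8}->{3,4,5,8}
So after constraint 1: D(W) = {1,2,3,5,7}

Answer: {1,2,3,5,7}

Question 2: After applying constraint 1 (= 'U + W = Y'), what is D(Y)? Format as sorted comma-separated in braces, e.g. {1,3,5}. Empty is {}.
Answer: {3,4,5,8}

Derivation:
Constraint 1 (U + W = Y) on D(U)={1,2,3,4,6} D(W)={1,2,3,5,7,8} D(Y)={1,3,4,5,8}: W {1,2,3,5,7,8}->{1,2,3,5,7}; Y {1,3,4,5,8}->{3,4,5,8}
So after constraint 1: D(Y) = {3,4,5,8}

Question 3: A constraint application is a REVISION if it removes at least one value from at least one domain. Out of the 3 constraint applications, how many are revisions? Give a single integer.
Constraint 1 (U + W = Y) on D(U)={1,2,3,4,6} D(W)={1,2,3,5,7,8} D(Y)={1,3,4,5,8}: W {1,2,3,5,7,8}->{1,2,3,5,7}; Y {1,3,4,5,8}->{3,4,5,8} => REVISION
Constraint 2 (W + U = Y) on D(W)={1,2,3,5,7} D(U)={1,2,3,4,6} D(Y)={3,4,5,8}: no change => not a revision
Constraint 3 (W + Y = U) on D(W)={1,2,3,5,7} D(Y)={3,4,5,8} D(U)={1,2,3,4,6}: W {1,2,3,5,7}->{1,2,3}; Y {3,4,5,8}->{3,4,5}; U {1,2,3,4,6}->{4,6} => REVISION
Total revisions = 2

Answer: 2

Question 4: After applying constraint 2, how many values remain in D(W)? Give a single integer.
Constraint 1 (U + W = Y) on D(U)={1,2,3,4,6} D(W)={1,2,3,5,7,8} D(Y)={1,3,4,5,8}: W {1,2,3,5,7,8}->{1,2,3,5,7}; Y {1,3,4,5,8}->{3,4,5,8}
Constraint 2 (W + U = Y) on D(W)={1,2,3,5,7} D(U)={1,2,3,4,6} D(Y)={3,4,5,8}: no change
So after constraint 2: D(W)={1,2,3,5,7}, size = 5

Answer: 5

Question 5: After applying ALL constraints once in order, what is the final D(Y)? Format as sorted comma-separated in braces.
Constraint 1 (U + W = Y) on D(U)={1,2,3,4,6} D(W)={1,2,3,5,7,8} D(Y)={1,3,4,5,8}: W {1,2,3,5,7,8}->{1,2,3,5,7}; Y {1,3,4,5,8}->{3,4,5,8}
Constraint 2 (W + U = Y) on D(W)={1,2,3,5,7} D(U)={1,2,3,4,6} D(Y)={3,4,5,8}: no change
Constraint 3 (W + Y = U) on D(W)={1,2,3,5,7} D(Y)={3,4,5,8} D(U)={1,2,3,4,6}: W {1,2,3,5,7}->{1,2,3}; Y {3,4,5,8}->{3,4,5}; U {1,2,3,4,6}->{4,6}
So after all 3 constraints: D(Y) = {3,4,5}

Answer: {3,4,5}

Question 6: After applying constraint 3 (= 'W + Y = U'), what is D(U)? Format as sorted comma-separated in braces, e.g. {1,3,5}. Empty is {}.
Answer: {4,6}

Derivation:
Constraint 1 (U + W = Y) on D(U)={1,2,3,4,6} D(W)={1,2,3,5,7,8} D(Y)={1,3,4,5,8}: W {1,2,3,5,7,8}->{1,2,3,5,7}; Y {1,3,4,5,8}->{3,4,5,8}
Constraint 2 (W + U = Y) on D(W)={1,2,3,5,7} D(U)={1,2,3,4,6} D(Y)={3,4,5,8}: no change
Constraint 3 (W + Y = U) on D(W)={1,2,3,5,7} D(Y)={3,4,5,8} D(U)={1,2,3,4,6}: W {1,2,3,5,7}->{1,2,3}; Y {3,4,5,8}->{3,4,5}; U {1,2,3,4,6}->{4,6}
So after constraint 3: D(U) = {4,6}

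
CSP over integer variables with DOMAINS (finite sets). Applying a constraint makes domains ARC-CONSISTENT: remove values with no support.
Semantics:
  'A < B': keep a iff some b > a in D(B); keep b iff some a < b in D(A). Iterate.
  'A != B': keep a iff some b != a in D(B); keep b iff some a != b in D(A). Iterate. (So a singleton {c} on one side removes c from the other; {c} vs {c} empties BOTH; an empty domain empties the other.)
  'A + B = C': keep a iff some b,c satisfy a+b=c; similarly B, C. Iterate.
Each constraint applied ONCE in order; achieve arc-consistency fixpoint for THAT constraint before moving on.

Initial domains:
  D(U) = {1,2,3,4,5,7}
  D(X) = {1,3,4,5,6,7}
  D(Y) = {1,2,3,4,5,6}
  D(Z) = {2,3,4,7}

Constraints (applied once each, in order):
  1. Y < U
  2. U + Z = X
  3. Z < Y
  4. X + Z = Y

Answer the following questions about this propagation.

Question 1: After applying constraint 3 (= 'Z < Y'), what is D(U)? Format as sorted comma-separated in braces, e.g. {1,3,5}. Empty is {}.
Constraint 1 (Y < U) on D(Y)={1,2,3,4,5,6} D(U)={1,2,3,4,5,7}: U {1,2,3,4,5,7}->{2,3,4,5,7}
Constraint 2 (U + Z = X) on D(U)={2,3,4,5,7} D(Z)={2,3,4,7} D(X)={1,3,4,5,6,7}: U {2,3,4,5,7}->{2,3,4,5}; Z {2,3,4,7}->{2,3,4}; X {1,3,4,5,6,7}->{4,5,6,7}
Constraint 3 (Z < Y) on D(Z)={2,3,4} D(Y)={1,2,3,4,5,6}: Y {1,2,3,4,5,6}->{3,4,5,6}
So after constraint 3: D(U) = {2,3,4,5}

Answer: {2,3,4,5}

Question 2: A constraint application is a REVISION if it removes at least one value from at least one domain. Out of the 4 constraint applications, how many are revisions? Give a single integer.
Answer: 4

Derivation:
Constraint 1 (Y < U) on D(Y)={1,2,3,4,5,6} D(U)={1,2,3,4,5,7}: U {1,2,3,4,5,7}->{2,3,4,5,7} => REVISION
Constraint 2 (U + Z = X) on D(U)={2,3,4,5,7} D(Z)={2,3,4,7} D(X)={1,3,4,5,6,7}: U {2,3,4,5,7}->{2,3,4,5}; Z {2,3,4,7}->{2,3,4}; X {1,3,4,5,6,7}->{4,5,6,7} => REVISION
Constraint 3 (Z < Y) on D(Z)={2,3,4} D(Y)={1,2,3,4,5,6}: Y {1,2,3,4,5,6}->{3,4,5,6} => REVISION
Constraint 4 (X + Z = Y) on D(X)={4,5,6,7} D(Z)={2,3,4} D(Y)={3,4,5,6}: X {4,5,6,7}->{4}; Z {2,3,4}->{2}; Y {3,4,5,6}->{6} => REVISION
Total revisions = 4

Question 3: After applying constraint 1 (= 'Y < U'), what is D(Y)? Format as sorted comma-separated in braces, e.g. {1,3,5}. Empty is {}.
Constraint 1 (Y < U) on D(Y)={1,2,3,4,5,6} D(U)={1,2,3,4,5,7}: U {1,2,3,4,5,7}->{2,3,4,5,7}
So after constraint 1: D(Y) = {1,2,3,4,5,6}

Answer: {1,2,3,4,5,6}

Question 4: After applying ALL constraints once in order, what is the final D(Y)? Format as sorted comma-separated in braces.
Answer: {6}

Derivation:
Constraint 1 (Y < U) on D(Y)={1,2,3,4,5,6} D(U)={1,2,3,4,5,7}: U {1,2,3,4,5,7}->{2,3,4,5,7}
Constraint 2 (U + Z = X) on D(U)={2,3,4,5,7} D(Z)={2,3,4,7} D(X)={1,3,4,5,6,7}: U {2,3,4,5,7}->{2,3,4,5}; Z {2,3,4,7}->{2,3,4}; X {1,3,4,5,6,7}->{4,5,6,7}
Constraint 3 (Z < Y) on D(Z)={2,3,4} D(Y)={1,2,3,4,5,6}: Y {1,2,3,4,5,6}->{3,4,5,6}
Constraint 4 (X + Z = Y) on D(X)={4,5,6,7} D(Z)={2,3,4} D(Y)={3,4,5,6}: X {4,5,6,7}->{4}; Z {2,3,4}->{2}; Y {3,4,5,6}->{6}
So after all 4 constraints: D(Y) = {6}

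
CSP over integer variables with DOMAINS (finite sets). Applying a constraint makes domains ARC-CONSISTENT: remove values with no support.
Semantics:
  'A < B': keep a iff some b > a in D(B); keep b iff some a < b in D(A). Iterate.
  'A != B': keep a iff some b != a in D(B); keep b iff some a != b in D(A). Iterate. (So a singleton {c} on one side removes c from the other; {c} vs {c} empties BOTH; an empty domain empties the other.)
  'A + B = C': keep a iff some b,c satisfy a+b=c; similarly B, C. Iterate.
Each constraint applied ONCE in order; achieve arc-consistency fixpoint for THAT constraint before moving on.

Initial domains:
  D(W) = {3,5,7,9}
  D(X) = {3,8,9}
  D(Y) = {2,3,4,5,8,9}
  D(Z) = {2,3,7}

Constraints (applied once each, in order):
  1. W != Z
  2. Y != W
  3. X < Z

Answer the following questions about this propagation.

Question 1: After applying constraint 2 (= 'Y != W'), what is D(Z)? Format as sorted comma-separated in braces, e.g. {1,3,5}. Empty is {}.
Constraint 1 (W != Z) on D(W)={3,5,7,9} D(Z)={2,3,7}: no change
Constraint 2 (Y != W) on D(Y)={2,3,4,5,8,9} D(W)={3,5,7,9}: no change
So after constraint 2: D(Z) = {2,3,7}

Answer: {2,3,7}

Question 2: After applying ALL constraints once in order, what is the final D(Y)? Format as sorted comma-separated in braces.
Answer: {2,3,4,5,8,9}

Derivation:
Constraint 1 (W != Z) on D(W)={3,5,7,9} D(Z)={2,3,7}: no change
Constraint 2 (Y != W) on D(Y)={2,3,4,5,8,9} D(W)={3,5,7,9}: no change
Constraint 3 (X < Z) on D(X)={3,8,9} D(Z)={2,3,7}: X {3,8,9}->{3}; Z {2,3,7}->{7}
So after all 3 constraints: D(Y) = {2,3,4,5,8,9}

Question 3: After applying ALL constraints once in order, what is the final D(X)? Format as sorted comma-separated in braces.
Answer: {3}

Derivation:
Constraint 1 (W != Z) on D(W)={3,5,7,9} D(Z)={2,3,7}: no change
Constraint 2 (Y != W) on D(Y)={2,3,4,5,8,9} D(W)={3,5,7,9}: no change
Constraint 3 (X < Z) on D(X)={3,8,9} D(Z)={2,3,7}: X {3,8,9}->{3}; Z {2,3,7}->{7}
So after all 3 constraints: D(X) = {3}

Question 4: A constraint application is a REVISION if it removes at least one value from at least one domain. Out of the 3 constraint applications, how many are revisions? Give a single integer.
Constraint 1 (W != Z) on D(W)={3,5,7,9} D(Z)={2,3,7}: no change => not a revision
Constraint 2 (Y != W) on D(Y)={2,3,4,5,8,9} D(W)={3,5,7,9}: no change => not a revision
Constraint 3 (X < Z) on D(X)={3,8,9} D(Z)={2,3,7}: X {3,8,9}->{3}; Z {2,3,7}->{7} => REVISION
Total revisions = 1

Answer: 1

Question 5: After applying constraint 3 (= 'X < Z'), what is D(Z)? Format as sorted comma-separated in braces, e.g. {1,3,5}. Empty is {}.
Constraint 1 (W != Z) on D(W)={3,5,7,9} D(Z)={2,3,7}: no change
Constraint 2 (Y != W) on D(Y)={2,3,4,5,8,9} D(W)={3,5,7,9}: no change
Constraint 3 (X < Z) on D(X)={3,8,9} D(Z)={2,3,7}: X {3,8,9}->{3}; Z {2,3,7}->{7}
So after constraint 3: D(Z) = {7}

Answer: {7}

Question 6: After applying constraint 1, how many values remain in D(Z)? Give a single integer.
Constraint 1 (W != Z) on D(W)={3,5,7,9} D(Z)={2,3,7}: no change
So after constraint 1: D(Z)={2,3,7}, size = 3

Answer: 3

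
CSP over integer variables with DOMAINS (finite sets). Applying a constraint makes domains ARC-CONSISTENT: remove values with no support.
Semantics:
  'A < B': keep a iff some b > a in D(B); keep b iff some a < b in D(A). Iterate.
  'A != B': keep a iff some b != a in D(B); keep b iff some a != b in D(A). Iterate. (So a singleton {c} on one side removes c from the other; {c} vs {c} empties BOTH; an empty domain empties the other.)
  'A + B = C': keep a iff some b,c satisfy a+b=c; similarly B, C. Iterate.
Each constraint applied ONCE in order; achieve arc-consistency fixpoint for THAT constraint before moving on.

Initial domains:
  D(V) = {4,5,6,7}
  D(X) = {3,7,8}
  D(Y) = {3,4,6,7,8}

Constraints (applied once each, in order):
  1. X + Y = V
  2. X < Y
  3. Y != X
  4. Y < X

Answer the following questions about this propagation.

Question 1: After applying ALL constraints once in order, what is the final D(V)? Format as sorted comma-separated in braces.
Constraint 1 (X + Y = V) on D(X)={3,7,8} D(Y)={3,4,6,7,8} D(V)={4,5,6,7}: X {3,7,8}->{3}; Y {3,4,6,7,8}->{3,4}; V {4,5,6,7}->{6,7}
Constraint 2 (X < Y) on D(X)={3} D(Y)={3,4}: Y {3,4}->{4}
Constraint 3 (Y != X) on D(Y)={4} D(X)={3}: no change
Constraint 4 (Y < X) on D(Y)={4} D(X)={3}: Y {4}->{}; X {3}->{}
So after all 4 constraints: D(V) = {6,7}

Answer: {6,7}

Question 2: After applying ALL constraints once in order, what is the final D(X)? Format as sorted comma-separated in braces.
Constraint 1 (X + Y = V) on D(X)={3,7,8} D(Y)={3,4,6,7,8} D(V)={4,5,6,7}: X {3,7,8}->{3}; Y {3,4,6,7,8}->{3,4}; V {4,5,6,7}->{6,7}
Constraint 2 (X < Y) on D(X)={3} D(Y)={3,4}: Y {3,4}->{4}
Constraint 3 (Y != X) on D(Y)={4} D(X)={3}: no change
Constraint 4 (Y < X) on D(Y)={4} D(X)={3}: Y {4}->{}; X {3}->{}
So after all 4 constraints: D(X) = {}

Answer: {}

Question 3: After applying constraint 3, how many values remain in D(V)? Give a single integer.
Constraint 1 (X + Y = V) on D(X)={3,7,8} D(Y)={3,4,6,7,8} D(V)={4,5,6,7}: X {3,7,8}->{3}; Y {3,4,6,7,8}->{3,4}; V {4,5,6,7}->{6,7}
Constraint 2 (X < Y) on D(X)={3} D(Y)={3,4}: Y {3,4}->{4}
Constraint 3 (Y != X) on D(Y)={4} D(X)={3}: no change
So after constraint 3: D(V)={6,7}, size = 2

Answer: 2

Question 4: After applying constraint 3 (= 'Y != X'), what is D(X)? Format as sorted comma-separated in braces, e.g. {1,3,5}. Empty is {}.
Answer: {3}

Derivation:
Constraint 1 (X + Y = V) on D(X)={3,7,8} D(Y)={3,4,6,7,8} D(V)={4,5,6,7}: X {3,7,8}->{3}; Y {3,4,6,7,8}->{3,4}; V {4,5,6,7}->{6,7}
Constraint 2 (X < Y) on D(X)={3} D(Y)={3,4}: Y {3,4}->{4}
Constraint 3 (Y != X) on D(Y)={4} D(X)={3}: no change
So after constraint 3: D(X) = {3}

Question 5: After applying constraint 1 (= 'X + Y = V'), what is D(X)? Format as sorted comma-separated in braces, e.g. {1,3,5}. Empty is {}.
Constraint 1 (X + Y = V) on D(X)={3,7,8} D(Y)={3,4,6,7,8} D(V)={4,5,6,7}: X {3,7,8}->{3}; Y {3,4,6,7,8}->{3,4}; V {4,5,6,7}->{6,7}
So after constraint 1: D(X) = {3}

Answer: {3}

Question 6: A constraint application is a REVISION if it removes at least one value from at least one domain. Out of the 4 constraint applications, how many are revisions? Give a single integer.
Answer: 3

Derivation:
Constraint 1 (X + Y = V) on D(X)={3,7,8} D(Y)={3,4,6,7,8} D(V)={4,5,6,7}: X {3,7,8}->{3}; Y {3,4,6,7,8}->{3,4}; V {4,5,6,7}->{6,7} => REVISION
Constraint 2 (X < Y) on D(X)={3} D(Y)={3,4}: Y {3,4}->{4} => REVISION
Constraint 3 (Y != X) on D(Y)={4} D(X)={3}: no change => not a revision
Constraint 4 (Y < X) on D(Y)={4} D(X)={3}: Y {4}->{}; X {3}->{} => REVISION
Total revisions = 3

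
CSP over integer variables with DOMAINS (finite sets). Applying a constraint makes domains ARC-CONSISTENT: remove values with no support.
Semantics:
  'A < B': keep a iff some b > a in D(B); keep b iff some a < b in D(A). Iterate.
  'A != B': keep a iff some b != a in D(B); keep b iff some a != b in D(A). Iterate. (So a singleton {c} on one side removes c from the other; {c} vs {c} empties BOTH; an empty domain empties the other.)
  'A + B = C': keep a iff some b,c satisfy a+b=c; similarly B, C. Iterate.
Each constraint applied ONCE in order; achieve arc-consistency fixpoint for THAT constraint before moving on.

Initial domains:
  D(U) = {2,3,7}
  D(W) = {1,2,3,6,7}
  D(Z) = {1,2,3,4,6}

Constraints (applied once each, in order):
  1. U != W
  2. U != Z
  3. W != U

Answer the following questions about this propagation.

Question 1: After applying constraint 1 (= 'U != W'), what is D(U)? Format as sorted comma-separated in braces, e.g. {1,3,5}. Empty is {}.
Constraint 1 (U != W) on D(U)={2,3,7} D(W)={1,2,3,6,7}: no change
So after constraint 1: D(U) = {2,3,7}

Answer: {2,3,7}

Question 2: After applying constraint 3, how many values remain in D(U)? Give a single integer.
Constraint 1 (U != W) on D(U)={2,3,7} D(W)={1,2,3,6,7}: no change
Constraint 2 (U != Z) on D(U)={2,3,7} D(Z)={1,2,3,4,6}: no change
Constraint 3 (W != U) on D(W)={1,2,3,6,7} D(U)={2,3,7}: no change
So after constraint 3: D(U)={2,3,7}, size = 3

Answer: 3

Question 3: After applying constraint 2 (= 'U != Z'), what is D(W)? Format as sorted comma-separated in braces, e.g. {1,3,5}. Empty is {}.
Constraint 1 (U != W) on D(U)={2,3,7} D(W)={1,2,3,6,7}: no change
Constraint 2 (U != Z) on D(U)={2,3,7} D(Z)={1,2,3,4,6}: no change
So after constraint 2: D(W) = {1,2,3,6,7}

Answer: {1,2,3,6,7}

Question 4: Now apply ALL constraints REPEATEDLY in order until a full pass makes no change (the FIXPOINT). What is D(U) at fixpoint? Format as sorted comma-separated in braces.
Answer: {2,3,7}

Derivation:
pass 0 (initial): D(U)={2,3,7}
pass 1: no change
Fixpoint after 1 passes: D(U) = {2,3,7}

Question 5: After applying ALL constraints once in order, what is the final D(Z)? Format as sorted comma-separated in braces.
Constraint 1 (U != W) on D(U)={2,3,7} D(W)={1,2,3,6,7}: no change
Constraint 2 (U != Z) on D(U)={2,3,7} D(Z)={1,2,3,4,6}: no change
Constraint 3 (W != U) on D(W)={1,2,3,6,7} D(U)={2,3,7}: no change
So after all 3 constraints: D(Z) = {1,2,3,4,6}

Answer: {1,2,3,4,6}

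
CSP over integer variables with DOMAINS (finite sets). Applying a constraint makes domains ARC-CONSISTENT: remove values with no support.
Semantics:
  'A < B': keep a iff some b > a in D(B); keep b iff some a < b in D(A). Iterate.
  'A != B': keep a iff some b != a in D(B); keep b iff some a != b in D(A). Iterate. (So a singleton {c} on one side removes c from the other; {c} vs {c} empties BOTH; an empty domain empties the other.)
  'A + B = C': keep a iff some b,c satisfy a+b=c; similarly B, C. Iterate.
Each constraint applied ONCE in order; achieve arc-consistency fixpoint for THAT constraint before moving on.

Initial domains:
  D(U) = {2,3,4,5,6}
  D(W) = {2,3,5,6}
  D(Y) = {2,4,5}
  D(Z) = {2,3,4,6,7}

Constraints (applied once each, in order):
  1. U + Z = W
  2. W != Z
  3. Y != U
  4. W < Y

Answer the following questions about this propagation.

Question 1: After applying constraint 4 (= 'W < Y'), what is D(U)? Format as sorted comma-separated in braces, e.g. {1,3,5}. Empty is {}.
Answer: {2,3,4}

Derivation:
Constraint 1 (U + Z = W) on D(U)={2,3,4,5,6} D(Z)={2,3,4,6,7} D(W)={2,3,5,6}: U {2,3,4,5,6}->{2,3,4}; Z {2,3,4,6,7}->{2,3,4}; W {2,3,5,6}->{5,6}
Constraint 2 (W != Z) on D(W)={5,6} D(Z)={2,3,4}: no change
Constraint 3 (Y != U) on D(Y)={2,4,5} D(U)={2,3,4}: no change
Constraint 4 (W < Y) on D(W)={5,6} D(Y)={2,4,5}: W {5,6}->{}; Y {2,4,5}->{}
So after constraint 4: D(U) = {2,3,4}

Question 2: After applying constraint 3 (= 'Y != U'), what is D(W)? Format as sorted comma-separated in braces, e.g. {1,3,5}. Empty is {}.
Answer: {5,6}

Derivation:
Constraint 1 (U + Z = W) on D(U)={2,3,4,5,6} D(Z)={2,3,4,6,7} D(W)={2,3,5,6}: U {2,3,4,5,6}->{2,3,4}; Z {2,3,4,6,7}->{2,3,4}; W {2,3,5,6}->{5,6}
Constraint 2 (W != Z) on D(W)={5,6} D(Z)={2,3,4}: no change
Constraint 3 (Y != U) on D(Y)={2,4,5} D(U)={2,3,4}: no change
So after constraint 3: D(W) = {5,6}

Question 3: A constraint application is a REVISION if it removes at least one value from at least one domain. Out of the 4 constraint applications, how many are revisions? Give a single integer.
Constraint 1 (U + Z = W) on D(U)={2,3,4,5,6} D(Z)={2,3,4,6,7} D(W)={2,3,5,6}: U {2,3,4,5,6}->{2,3,4}; Z {2,3,4,6,7}->{2,3,4}; W {2,3,5,6}->{5,6} => REVISION
Constraint 2 (W != Z) on D(W)={5,6} D(Z)={2,3,4}: no change => not a revision
Constraint 3 (Y != U) on D(Y)={2,4,5} D(U)={2,3,4}: no change => not a revision
Constraint 4 (W < Y) on D(W)={5,6} D(Y)={2,4,5}: W {5,6}->{}; Y {2,4,5}->{} => REVISION
Total revisions = 2

Answer: 2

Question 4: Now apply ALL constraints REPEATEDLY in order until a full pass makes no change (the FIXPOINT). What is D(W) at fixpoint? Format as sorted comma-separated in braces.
Answer: {}

Derivation:
pass 0 (initial): D(W)={2,3,5,6}
pass 1: U {2,3,4,5,6}->{2,3,4}; W {2,3,5,6}->{}; Y {2,4,5}->{}; Z {2,3,4,6,7}->{2,3,4}
pass 2: U {2,3,4}->{}; Z {2,3,4}->{}
pass 3: no change
Fixpoint after 3 passes: D(W) = {}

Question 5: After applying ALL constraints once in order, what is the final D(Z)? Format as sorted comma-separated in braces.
Answer: {2,3,4}

Derivation:
Constraint 1 (U + Z = W) on D(U)={2,3,4,5,6} D(Z)={2,3,4,6,7} D(W)={2,3,5,6}: U {2,3,4,5,6}->{2,3,4}; Z {2,3,4,6,7}->{2,3,4}; W {2,3,5,6}->{5,6}
Constraint 2 (W != Z) on D(W)={5,6} D(Z)={2,3,4}: no change
Constraint 3 (Y != U) on D(Y)={2,4,5} D(U)={2,3,4}: no change
Constraint 4 (W < Y) on D(W)={5,6} D(Y)={2,4,5}: W {5,6}->{}; Y {2,4,5}->{}
So after all 4 constraints: D(Z) = {2,3,4}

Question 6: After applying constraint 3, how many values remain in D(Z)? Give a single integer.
Constraint 1 (U + Z = W) on D(U)={2,3,4,5,6} D(Z)={2,3,4,6,7} D(W)={2,3,5,6}: U {2,3,4,5,6}->{2,3,4}; Z {2,3,4,6,7}->{2,3,4}; W {2,3,5,6}->{5,6}
Constraint 2 (W != Z) on D(W)={5,6} D(Z)={2,3,4}: no change
Constraint 3 (Y != U) on D(Y)={2,4,5} D(U)={2,3,4}: no change
So after constraint 3: D(Z)={2,3,4}, size = 3

Answer: 3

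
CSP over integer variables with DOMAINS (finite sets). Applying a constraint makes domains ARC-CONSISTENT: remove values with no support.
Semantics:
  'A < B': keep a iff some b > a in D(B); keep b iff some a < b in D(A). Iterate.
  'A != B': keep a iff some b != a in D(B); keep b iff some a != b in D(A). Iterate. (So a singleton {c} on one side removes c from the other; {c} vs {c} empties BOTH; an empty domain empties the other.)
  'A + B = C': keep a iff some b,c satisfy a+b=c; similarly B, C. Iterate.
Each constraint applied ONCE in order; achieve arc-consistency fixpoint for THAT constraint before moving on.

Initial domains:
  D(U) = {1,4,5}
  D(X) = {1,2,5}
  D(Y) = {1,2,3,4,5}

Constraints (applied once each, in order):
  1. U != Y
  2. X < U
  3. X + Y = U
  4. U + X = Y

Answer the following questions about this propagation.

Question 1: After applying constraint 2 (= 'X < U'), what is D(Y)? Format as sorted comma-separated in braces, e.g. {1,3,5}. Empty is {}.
Answer: {1,2,3,4,5}

Derivation:
Constraint 1 (U != Y) on D(U)={1,4,5} D(Y)={1,2,3,4,5}: no change
Constraint 2 (X < U) on D(X)={1,2,5} D(U)={1,4,5}: X {1,2,5}->{1,2}; U {1,4,5}->{4,5}
So after constraint 2: D(Y) = {1,2,3,4,5}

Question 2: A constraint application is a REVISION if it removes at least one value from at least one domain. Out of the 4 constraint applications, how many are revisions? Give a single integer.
Constraint 1 (U != Y) on D(U)={1,4,5} D(Y)={1,2,3,4,5}: no change => not a revision
Constraint 2 (X < U) on D(X)={1,2,5} D(U)={1,4,5}: X {1,2,5}->{1,2}; U {1,4,5}->{4,5} => REVISION
Constraint 3 (X + Y = U) on D(X)={1,2} D(Y)={1,2,3,4,5} D(U)={4,5}: Y {1,2,3,4,5}->{2,3,4} => REVISION
Constraint 4 (U + X = Y) on D(U)={4,5} D(X)={1,2} D(Y)={2,3,4}: U {4,5}->{}; X {1,2}->{}; Y {2,3,4}->{} => REVISION
Total revisions = 3

Answer: 3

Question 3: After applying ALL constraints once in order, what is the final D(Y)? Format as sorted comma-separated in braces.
Answer: {}

Derivation:
Constraint 1 (U != Y) on D(U)={1,4,5} D(Y)={1,2,3,4,5}: no change
Constraint 2 (X < U) on D(X)={1,2,5} D(U)={1,4,5}: X {1,2,5}->{1,2}; U {1,4,5}->{4,5}
Constraint 3 (X + Y = U) on D(X)={1,2} D(Y)={1,2,3,4,5} D(U)={4,5}: Y {1,2,3,4,5}->{2,3,4}
Constraint 4 (U + X = Y) on D(U)={4,5} D(X)={1,2} D(Y)={2,3,4}: U {4,5}->{}; X {1,2}->{}; Y {2,3,4}->{}
So after all 4 constraints: D(Y) = {}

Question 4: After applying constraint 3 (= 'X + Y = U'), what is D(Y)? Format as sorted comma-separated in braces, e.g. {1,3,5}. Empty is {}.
Constraint 1 (U != Y) on D(U)={1,4,5} D(Y)={1,2,3,4,5}: no change
Constraint 2 (X < U) on D(X)={1,2,5} D(U)={1,4,5}: X {1,2,5}->{1,2}; U {1,4,5}->{4,5}
Constraint 3 (X + Y = U) on D(X)={1,2} D(Y)={1,2,3,4,5} D(U)={4,5}: Y {1,2,3,4,5}->{2,3,4}
So after constraint 3: D(Y) = {2,3,4}

Answer: {2,3,4}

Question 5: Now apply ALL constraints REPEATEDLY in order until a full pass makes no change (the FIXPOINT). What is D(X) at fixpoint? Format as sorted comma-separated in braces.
Answer: {}

Derivation:
pass 0 (initial): D(X)={1,2,5}
pass 1: U {1,4,5}->{}; X {1,2,5}->{}; Y {1,2,3,4,5}->{}
pass 2: no change
Fixpoint after 2 passes: D(X) = {}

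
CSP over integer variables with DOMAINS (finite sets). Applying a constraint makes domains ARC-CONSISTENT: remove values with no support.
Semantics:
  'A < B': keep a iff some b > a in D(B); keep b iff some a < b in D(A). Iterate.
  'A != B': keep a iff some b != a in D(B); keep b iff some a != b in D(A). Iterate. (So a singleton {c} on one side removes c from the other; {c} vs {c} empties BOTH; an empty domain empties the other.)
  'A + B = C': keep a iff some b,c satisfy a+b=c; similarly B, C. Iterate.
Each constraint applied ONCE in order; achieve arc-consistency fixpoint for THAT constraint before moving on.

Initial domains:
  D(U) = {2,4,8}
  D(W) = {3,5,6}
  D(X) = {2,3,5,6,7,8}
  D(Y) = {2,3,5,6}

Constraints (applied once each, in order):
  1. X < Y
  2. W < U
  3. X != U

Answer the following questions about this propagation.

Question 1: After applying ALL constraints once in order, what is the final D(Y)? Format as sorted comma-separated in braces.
Answer: {3,5,6}

Derivation:
Constraint 1 (X < Y) on D(X)={2,3,5,6,7,8} D(Y)={2,3,5,6}: X {2,3,5,6,7,8}->{2,3,5}; Y {2,3,5,6}->{3,5,6}
Constraint 2 (W < U) on D(W)={3,5,6} D(U)={2,4,8}: U {2,4,8}->{4,8}
Constraint 3 (X != U) on D(X)={2,3,5} D(U)={4,8}: no change
So after all 3 constraints: D(Y) = {3,5,6}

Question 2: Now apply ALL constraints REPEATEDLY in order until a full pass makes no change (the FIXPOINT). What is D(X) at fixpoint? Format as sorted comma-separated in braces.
pass 0 (initial): D(X)={2,3,5,6,7,8}
pass 1: U {2,4,8}->{4,8}; X {2,3,5,6,7,8}->{2,3,5}; Y {2,3,5,6}->{3,5,6}
pass 2: no change
Fixpoint after 2 passes: D(X) = {2,3,5}

Answer: {2,3,5}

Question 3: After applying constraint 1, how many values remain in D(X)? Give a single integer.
Constraint 1 (X < Y) on D(X)={2,3,5,6,7,8} D(Y)={2,3,5,6}: X {2,3,5,6,7,8}->{2,3,5}; Y {2,3,5,6}->{3,5,6}
So after constraint 1: D(X)={2,3,5}, size = 3

Answer: 3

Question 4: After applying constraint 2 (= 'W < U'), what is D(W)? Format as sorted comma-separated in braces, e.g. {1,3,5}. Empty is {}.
Answer: {3,5,6}

Derivation:
Constraint 1 (X < Y) on D(X)={2,3,5,6,7,8} D(Y)={2,3,5,6}: X {2,3,5,6,7,8}->{2,3,5}; Y {2,3,5,6}->{3,5,6}
Constraint 2 (W < U) on D(W)={3,5,6} D(U)={2,4,8}: U {2,4,8}->{4,8}
So after constraint 2: D(W) = {3,5,6}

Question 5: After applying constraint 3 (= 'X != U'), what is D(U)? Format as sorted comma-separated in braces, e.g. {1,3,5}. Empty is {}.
Constraint 1 (X < Y) on D(X)={2,3,5,6,7,8} D(Y)={2,3,5,6}: X {2,3,5,6,7,8}->{2,3,5}; Y {2,3,5,6}->{3,5,6}
Constraint 2 (W < U) on D(W)={3,5,6} D(U)={2,4,8}: U {2,4,8}->{4,8}
Constraint 3 (X != U) on D(X)={2,3,5} D(U)={4,8}: no change
So after constraint 3: D(U) = {4,8}

Answer: {4,8}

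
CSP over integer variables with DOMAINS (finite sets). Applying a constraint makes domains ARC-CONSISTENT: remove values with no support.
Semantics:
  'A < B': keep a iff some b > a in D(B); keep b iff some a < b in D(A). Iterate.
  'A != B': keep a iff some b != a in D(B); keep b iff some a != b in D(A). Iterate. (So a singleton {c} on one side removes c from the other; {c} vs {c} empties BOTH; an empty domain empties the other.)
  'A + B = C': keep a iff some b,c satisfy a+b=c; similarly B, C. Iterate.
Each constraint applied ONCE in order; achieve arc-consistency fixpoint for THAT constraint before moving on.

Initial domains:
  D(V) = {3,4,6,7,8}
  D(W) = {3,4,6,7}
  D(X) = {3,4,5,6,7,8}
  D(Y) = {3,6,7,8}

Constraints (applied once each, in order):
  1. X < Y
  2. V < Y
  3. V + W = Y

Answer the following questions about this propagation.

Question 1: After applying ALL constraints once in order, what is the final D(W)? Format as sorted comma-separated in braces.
Answer: {3,4}

Derivation:
Constraint 1 (X < Y) on D(X)={3,4,5,6,7,8} D(Y)={3,6,7,8}: X {3,4,5,6,7,8}->{3,4,5,6,7}; Y {3,6,7,8}->{6,7,8}
Constraint 2 (V < Y) on D(V)={3,4,6,7,8} D(Y)={6,7,8}: V {3,4,6,7,8}->{3,4,6,7}
Constraint 3 (V + W = Y) on D(V)={3,4,6,7} D(W)={3,4,6,7} D(Y)={6,7,8}: V {3,4,6,7}->{3,4}; W {3,4,6,7}->{3,4}
So after all 3 constraints: D(W) = {3,4}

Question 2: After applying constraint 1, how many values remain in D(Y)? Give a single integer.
Answer: 3

Derivation:
Constraint 1 (X < Y) on D(X)={3,4,5,6,7,8} D(Y)={3,6,7,8}: X {3,4,5,6,7,8}->{3,4,5,6,7}; Y {3,6,7,8}->{6,7,8}
So after constraint 1: D(Y)={6,7,8}, size = 3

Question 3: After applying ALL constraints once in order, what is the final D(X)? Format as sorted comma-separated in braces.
Answer: {3,4,5,6,7}

Derivation:
Constraint 1 (X < Y) on D(X)={3,4,5,6,7,8} D(Y)={3,6,7,8}: X {3,4,5,6,7,8}->{3,4,5,6,7}; Y {3,6,7,8}->{6,7,8}
Constraint 2 (V < Y) on D(V)={3,4,6,7,8} D(Y)={6,7,8}: V {3,4,6,7,8}->{3,4,6,7}
Constraint 3 (V + W = Y) on D(V)={3,4,6,7} D(W)={3,4,6,7} D(Y)={6,7,8}: V {3,4,6,7}->{3,4}; W {3,4,6,7}->{3,4}
So after all 3 constraints: D(X) = {3,4,5,6,7}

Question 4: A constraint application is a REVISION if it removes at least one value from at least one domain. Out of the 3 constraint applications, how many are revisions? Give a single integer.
Constraint 1 (X < Y) on D(X)={3,4,5,6,7,8} D(Y)={3,6,7,8}: X {3,4,5,6,7,8}->{3,4,5,6,7}; Y {3,6,7,8}->{6,7,8} => REVISION
Constraint 2 (V < Y) on D(V)={3,4,6,7,8} D(Y)={6,7,8}: V {3,4,6,7,8}->{3,4,6,7} => REVISION
Constraint 3 (V + W = Y) on D(V)={3,4,6,7} D(W)={3,4,6,7} D(Y)={6,7,8}: V {3,4,6,7}->{3,4}; W {3,4,6,7}->{3,4} => REVISION
Total revisions = 3

Answer: 3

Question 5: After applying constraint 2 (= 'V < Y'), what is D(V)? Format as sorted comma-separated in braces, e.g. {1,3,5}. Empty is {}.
Answer: {3,4,6,7}

Derivation:
Constraint 1 (X < Y) on D(X)={3,4,5,6,7,8} D(Y)={3,6,7,8}: X {3,4,5,6,7,8}->{3,4,5,6,7}; Y {3,6,7,8}->{6,7,8}
Constraint 2 (V < Y) on D(V)={3,4,6,7,8} D(Y)={6,7,8}: V {3,4,6,7,8}->{3,4,6,7}
So after constraint 2: D(V) = {3,4,6,7}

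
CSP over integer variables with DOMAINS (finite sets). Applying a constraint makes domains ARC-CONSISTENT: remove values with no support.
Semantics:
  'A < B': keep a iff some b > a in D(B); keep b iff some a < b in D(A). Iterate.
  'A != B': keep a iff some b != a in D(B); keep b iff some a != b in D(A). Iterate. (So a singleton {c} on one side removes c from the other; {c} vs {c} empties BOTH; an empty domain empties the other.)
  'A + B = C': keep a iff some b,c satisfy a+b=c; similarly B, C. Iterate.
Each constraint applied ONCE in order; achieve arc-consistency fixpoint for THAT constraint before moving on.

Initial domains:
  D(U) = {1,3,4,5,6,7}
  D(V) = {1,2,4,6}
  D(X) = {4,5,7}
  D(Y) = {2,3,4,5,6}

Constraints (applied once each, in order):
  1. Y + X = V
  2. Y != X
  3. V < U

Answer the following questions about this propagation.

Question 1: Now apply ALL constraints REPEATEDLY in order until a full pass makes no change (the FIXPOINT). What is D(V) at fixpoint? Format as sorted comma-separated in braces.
Answer: {6}

Derivation:
pass 0 (initial): D(V)={1,2,4,6}
pass 1: U {1,3,4,5,6,7}->{7}; V {1,2,4,6}->{6}; X {4,5,7}->{4}; Y {2,3,4,5,6}->{2}
pass 2: no change
Fixpoint after 2 passes: D(V) = {6}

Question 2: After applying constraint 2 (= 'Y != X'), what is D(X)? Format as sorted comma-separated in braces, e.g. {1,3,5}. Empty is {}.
Constraint 1 (Y + X = V) on D(Y)={2,3,4,5,6} D(X)={4,5,7} D(V)={1,2,4,6}: Y {2,3,4,5,6}->{2}; X {4,5,7}->{4}; V {1,2,4,6}->{6}
Constraint 2 (Y != X) on D(Y)={2} D(X)={4}: no change
So after constraint 2: D(X) = {4}

Answer: {4}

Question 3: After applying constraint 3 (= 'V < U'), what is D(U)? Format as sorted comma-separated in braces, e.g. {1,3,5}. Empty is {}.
Constraint 1 (Y + X = V) on D(Y)={2,3,4,5,6} D(X)={4,5,7} D(V)={1,2,4,6}: Y {2,3,4,5,6}->{2}; X {4,5,7}->{4}; V {1,2,4,6}->{6}
Constraint 2 (Y != X) on D(Y)={2} D(X)={4}: no change
Constraint 3 (V < U) on D(V)={6} D(U)={1,3,4,5,6,7}: U {1,3,4,5,6,7}->{7}
So after constraint 3: D(U) = {7}

Answer: {7}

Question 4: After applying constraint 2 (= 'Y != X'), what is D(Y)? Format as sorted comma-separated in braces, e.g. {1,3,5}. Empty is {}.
Answer: {2}

Derivation:
Constraint 1 (Y + X = V) on D(Y)={2,3,4,5,6} D(X)={4,5,7} D(V)={1,2,4,6}: Y {2,3,4,5,6}->{2}; X {4,5,7}->{4}; V {1,2,4,6}->{6}
Constraint 2 (Y != X) on D(Y)={2} D(X)={4}: no change
So after constraint 2: D(Y) = {2}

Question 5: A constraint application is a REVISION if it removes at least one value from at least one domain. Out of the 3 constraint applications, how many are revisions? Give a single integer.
Answer: 2

Derivation:
Constraint 1 (Y + X = V) on D(Y)={2,3,4,5,6} D(X)={4,5,7} D(V)={1,2,4,6}: Y {2,3,4,5,6}->{2}; X {4,5,7}->{4}; V {1,2,4,6}->{6} => REVISION
Constraint 2 (Y != X) on D(Y)={2} D(X)={4}: no change => not a revision
Constraint 3 (V < U) on D(V)={6} D(U)={1,3,4,5,6,7}: U {1,3,4,5,6,7}->{7} => REVISION
Total revisions = 2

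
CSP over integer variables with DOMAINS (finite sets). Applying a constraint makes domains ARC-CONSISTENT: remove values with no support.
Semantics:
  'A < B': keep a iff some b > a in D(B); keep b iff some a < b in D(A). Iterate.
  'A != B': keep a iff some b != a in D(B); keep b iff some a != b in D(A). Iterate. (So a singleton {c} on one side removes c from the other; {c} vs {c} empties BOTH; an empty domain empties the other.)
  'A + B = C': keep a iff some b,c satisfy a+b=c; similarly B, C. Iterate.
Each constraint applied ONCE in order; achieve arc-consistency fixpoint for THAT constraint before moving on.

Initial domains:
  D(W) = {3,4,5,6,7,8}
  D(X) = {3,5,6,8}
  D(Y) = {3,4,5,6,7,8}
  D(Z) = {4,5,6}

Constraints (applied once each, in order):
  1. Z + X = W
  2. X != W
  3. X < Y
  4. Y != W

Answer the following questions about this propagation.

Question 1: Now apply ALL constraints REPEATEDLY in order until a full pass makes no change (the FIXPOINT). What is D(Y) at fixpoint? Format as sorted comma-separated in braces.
Answer: {4,5,6,7,8}

Derivation:
pass 0 (initial): D(Y)={3,4,5,6,7,8}
pass 1: W {3,4,5,6,7,8}->{7,8}; X {3,5,6,8}->{3}; Y {3,4,5,6,7,8}->{4,5,6,7,8}; Z {4,5,6}->{4,5}
pass 2: no change
Fixpoint after 2 passes: D(Y) = {4,5,6,7,8}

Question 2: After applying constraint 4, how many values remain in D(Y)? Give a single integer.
Answer: 5

Derivation:
Constraint 1 (Z + X = W) on D(Z)={4,5,6} D(X)={3,5,6,8} D(W)={3,4,5,6,7,8}: Z {4,5,6}->{4,5}; X {3,5,6,8}->{3}; W {3,4,5,6,7,8}->{7,8}
Constraint 2 (X != W) on D(X)={3} D(W)={7,8}: no change
Constraint 3 (X < Y) on D(X)={3} D(Y)={3,4,5,6,7,8}: Y {3,4,5,6,7,8}->{4,5,6,7,8}
Constraint 4 (Y != W) on D(Y)={4,5,6,7,8} D(W)={7,8}: no change
So after constraint 4: D(Y)={4,5,6,7,8}, size = 5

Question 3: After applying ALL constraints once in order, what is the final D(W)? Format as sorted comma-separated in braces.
Answer: {7,8}

Derivation:
Constraint 1 (Z + X = W) on D(Z)={4,5,6} D(X)={3,5,6,8} D(W)={3,4,5,6,7,8}: Z {4,5,6}->{4,5}; X {3,5,6,8}->{3}; W {3,4,5,6,7,8}->{7,8}
Constraint 2 (X != W) on D(X)={3} D(W)={7,8}: no change
Constraint 3 (X < Y) on D(X)={3} D(Y)={3,4,5,6,7,8}: Y {3,4,5,6,7,8}->{4,5,6,7,8}
Constraint 4 (Y != W) on D(Y)={4,5,6,7,8} D(W)={7,8}: no change
So after all 4 constraints: D(W) = {7,8}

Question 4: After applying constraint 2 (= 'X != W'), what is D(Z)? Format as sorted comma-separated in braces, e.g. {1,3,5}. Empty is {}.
Constraint 1 (Z + X = W) on D(Z)={4,5,6} D(X)={3,5,6,8} D(W)={3,4,5,6,7,8}: Z {4,5,6}->{4,5}; X {3,5,6,8}->{3}; W {3,4,5,6,7,8}->{7,8}
Constraint 2 (X != W) on D(X)={3} D(W)={7,8}: no change
So after constraint 2: D(Z) = {4,5}

Answer: {4,5}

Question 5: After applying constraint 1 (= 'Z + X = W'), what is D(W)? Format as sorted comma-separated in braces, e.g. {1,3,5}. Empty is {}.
Constraint 1 (Z + X = W) on D(Z)={4,5,6} D(X)={3,5,6,8} D(W)={3,4,5,6,7,8}: Z {4,5,6}->{4,5}; X {3,5,6,8}->{3}; W {3,4,5,6,7,8}->{7,8}
So after constraint 1: D(W) = {7,8}

Answer: {7,8}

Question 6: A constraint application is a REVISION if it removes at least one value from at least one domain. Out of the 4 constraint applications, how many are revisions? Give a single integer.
Constraint 1 (Z + X = W) on D(Z)={4,5,6} D(X)={3,5,6,8} D(W)={3,4,5,6,7,8}: Z {4,5,6}->{4,5}; X {3,5,6,8}->{3}; W {3,4,5,6,7,8}->{7,8} => REVISION
Constraint 2 (X != W) on D(X)={3} D(W)={7,8}: no change => not a revision
Constraint 3 (X < Y) on D(X)={3} D(Y)={3,4,5,6,7,8}: Y {3,4,5,6,7,8}->{4,5,6,7,8} => REVISION
Constraint 4 (Y != W) on D(Y)={4,5,6,7,8} D(W)={7,8}: no change => not a revision
Total revisions = 2

Answer: 2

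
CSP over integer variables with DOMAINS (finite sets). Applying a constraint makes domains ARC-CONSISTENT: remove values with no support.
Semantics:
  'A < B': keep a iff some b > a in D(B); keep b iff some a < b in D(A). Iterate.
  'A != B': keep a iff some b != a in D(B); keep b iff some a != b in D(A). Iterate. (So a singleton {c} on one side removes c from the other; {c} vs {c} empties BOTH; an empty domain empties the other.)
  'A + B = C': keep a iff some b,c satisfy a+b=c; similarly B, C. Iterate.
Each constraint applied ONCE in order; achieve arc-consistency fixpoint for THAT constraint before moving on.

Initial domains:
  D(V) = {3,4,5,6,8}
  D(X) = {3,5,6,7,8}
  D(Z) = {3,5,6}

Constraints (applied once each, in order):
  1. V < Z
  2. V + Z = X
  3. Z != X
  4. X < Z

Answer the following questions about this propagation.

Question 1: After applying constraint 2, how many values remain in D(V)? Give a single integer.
Answer: 1

Derivation:
Constraint 1 (V < Z) on D(V)={3,4,5,6,8} D(Z)={3,5,6}: V {3,4,5,6,8}->{3,4,5}; Z {3,5,6}->{5,6}
Constraint 2 (V + Z = X) on D(V)={3,4,5} D(Z)={5,6} D(X)={3,5,6,7,8}: V {3,4,5}->{3}; Z {5,6}->{5}; X {3,5,6,7,8}->{8}
So after constraint 2: D(V)={3}, size = 1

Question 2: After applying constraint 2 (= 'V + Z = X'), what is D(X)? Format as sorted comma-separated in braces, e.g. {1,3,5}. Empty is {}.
Answer: {8}

Derivation:
Constraint 1 (V < Z) on D(V)={3,4,5,6,8} D(Z)={3,5,6}: V {3,4,5,6,8}->{3,4,5}; Z {3,5,6}->{5,6}
Constraint 2 (V + Z = X) on D(V)={3,4,5} D(Z)={5,6} D(X)={3,5,6,7,8}: V {3,4,5}->{3}; Z {5,6}->{5}; X {3,5,6,7,8}->{8}
So after constraint 2: D(X) = {8}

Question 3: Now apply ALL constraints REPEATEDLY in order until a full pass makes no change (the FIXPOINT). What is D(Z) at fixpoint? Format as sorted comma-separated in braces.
pass 0 (initial): D(Z)={3,5,6}
pass 1: V {3,4,5,6,8}->{3}; X {3,5,6,7,8}->{}; Z {3,5,6}->{}
pass 2: V {3}->{}
pass 3: no change
Fixpoint after 3 passes: D(Z) = {}

Answer: {}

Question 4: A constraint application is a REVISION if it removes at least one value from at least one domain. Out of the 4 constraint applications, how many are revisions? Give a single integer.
Constraint 1 (V < Z) on D(V)={3,4,5,6,8} D(Z)={3,5,6}: V {3,4,5,6,8}->{3,4,5}; Z {3,5,6}->{5,6} => REVISION
Constraint 2 (V + Z = X) on D(V)={3,4,5} D(Z)={5,6} D(X)={3,5,6,7,8}: V {3,4,5}->{3}; Z {5,6}->{5}; X {3,5,6,7,8}->{8} => REVISION
Constraint 3 (Z != X) on D(Z)={5} D(X)={8}: no change => not a revision
Constraint 4 (X < Z) on D(X)={8} D(Z)={5}: X {8}->{}; Z {5}->{} => REVISION
Total revisions = 3

Answer: 3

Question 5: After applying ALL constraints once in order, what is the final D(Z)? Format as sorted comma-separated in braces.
Constraint 1 (V < Z) on D(V)={3,4,5,6,8} D(Z)={3,5,6}: V {3,4,5,6,8}->{3,4,5}; Z {3,5,6}->{5,6}
Constraint 2 (V + Z = X) on D(V)={3,4,5} D(Z)={5,6} D(X)={3,5,6,7,8}: V {3,4,5}->{3}; Z {5,6}->{5}; X {3,5,6,7,8}->{8}
Constraint 3 (Z != X) on D(Z)={5} D(X)={8}: no change
Constraint 4 (X < Z) on D(X)={8} D(Z)={5}: X {8}->{}; Z {5}->{}
So after all 4 constraints: D(Z) = {}

Answer: {}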